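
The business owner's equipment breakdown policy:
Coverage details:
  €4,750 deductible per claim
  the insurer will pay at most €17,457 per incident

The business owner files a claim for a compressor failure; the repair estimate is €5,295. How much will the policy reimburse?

Subtract the deductible: €5,295 − €4,750 = €545.
€545 ≤ €17,457, so the limit doesn't bind; insurer pays €545.

€545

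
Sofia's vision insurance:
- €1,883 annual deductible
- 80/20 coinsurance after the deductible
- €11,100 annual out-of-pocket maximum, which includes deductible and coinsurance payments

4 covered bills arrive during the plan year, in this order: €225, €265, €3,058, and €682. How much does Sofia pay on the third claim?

Claim 1 (€225): all of it applies to the deductible. Member pays €225; OOP now €225.
Claim 2 (€265): all of it applies to the deductible. Member pays €265; OOP now €490.
Claim 3 (€3,058): €1,393 to deductible, leaving €1,665; 20% of €1,665 = €333. Member owes €1,726 (running OOP €2,216).

€1,726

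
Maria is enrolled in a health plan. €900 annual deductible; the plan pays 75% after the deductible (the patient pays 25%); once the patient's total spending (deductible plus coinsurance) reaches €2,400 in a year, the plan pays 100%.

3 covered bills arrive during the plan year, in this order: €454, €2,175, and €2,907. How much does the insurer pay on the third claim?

€2,180.25

Bill 1, €454: entire amount goes to the deductible. Patient owes €454 (running OOP €454). Insurer: €454 − €454 = €0.
Bill 2, €2,175: deductible takes €446, €1,729 remains; 25% of €1,729 = €432.25. Cost to patient: €878.25. OOP to date €1,332.25. Plan pays €2,175 − €878.25 = €1,296.75.
Bill 3, €2,907: 25% coinsurance on €2,907 = €726.75. Patient owes €726.75 (running OOP €2,059). Insurer: €2,907 − €726.75 = €2,180.25.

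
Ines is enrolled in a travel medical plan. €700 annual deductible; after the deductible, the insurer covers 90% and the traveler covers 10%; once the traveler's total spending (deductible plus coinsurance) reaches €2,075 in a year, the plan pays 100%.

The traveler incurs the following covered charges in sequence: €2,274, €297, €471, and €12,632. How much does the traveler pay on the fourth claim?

Claim 1 (€2,274): €700 to deductible, leaving €1,574; 10% of €1,574 = €157.40. Traveler pays €857.40; OOP now €857.40.
Claim 2 (€297): deductible met; 10% of €297 = €29.70. Traveler pays €29.70; OOP now €887.10.
Claim 3 (€471): deductible met; 10% of €471 = €47.10. Cost to traveler: €47.10. OOP to date €934.20.
Claim 4 (€12,632): 10% coinsurance on €12,632 = €1,263.20. OOP would hit €2,197.40 > €2,075, so the cap limits the traveler to €2,075 − €934.20 = €1,140.80.

€1,140.80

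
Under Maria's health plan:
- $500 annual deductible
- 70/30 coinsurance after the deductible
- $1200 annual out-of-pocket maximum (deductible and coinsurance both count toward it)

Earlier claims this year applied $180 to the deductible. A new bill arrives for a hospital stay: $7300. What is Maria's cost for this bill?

Remaining deductible: $500 − $180 = $320.
After the $320 deductible portion, $7300 − $320 = $6980 is subject to coinsurance.
Coinsurance: $6980 × 30% = $2094.
So the patient owes $320 + $2094 = $2414 before any cap.
Adding $2414 to the $180 already spent would give $2594, which exceeds the $1200 cap; the patient pays just $1200 − $180 = $1020.

$1020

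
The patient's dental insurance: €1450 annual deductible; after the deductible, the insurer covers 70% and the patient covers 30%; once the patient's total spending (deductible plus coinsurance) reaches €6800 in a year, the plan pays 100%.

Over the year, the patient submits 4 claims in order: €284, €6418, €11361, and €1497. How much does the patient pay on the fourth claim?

#1 (€284): entire amount goes to the deductible. Patient pays €284; OOP now €284.
#2 (€6418): €1166 finishes the deductible; €5252 goes to coinsurance; patient's 30% is €1575.60. Patient pays €2741.60; OOP now €3025.60.
#3 (€11361): deductible already satisfied, so patient's share is 30% × €11361 = €3408.30. Patient pays €3408.30; OOP now €6433.90.
#4 (€1497): deductible met; 30% of €1497 = €449.10. OOP would hit €6883 > €6800, so the cap limits the patient to €6800 − €6433.90 = €366.10.

€366.10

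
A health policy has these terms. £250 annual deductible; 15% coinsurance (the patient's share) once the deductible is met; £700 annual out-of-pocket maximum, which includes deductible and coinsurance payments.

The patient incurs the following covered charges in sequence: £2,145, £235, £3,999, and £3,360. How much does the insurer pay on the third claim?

Claim 1 (£2,145): £250 to deductible, leaving £1,895; 15% of £1,895 = £284.25. Cost to patient: £534.25. OOP to date £534.25. Insurer: £2,145 − £534.25 = £1,610.75.
Claim 2 (£235): 15% coinsurance on £235 = £35.25. Patient pays £35.25; OOP now £569.50. Insurer: £235 − £35.25 = £199.75.
Claim 3 (£3,999): 15% coinsurance on £3,999 = £599.85. Adding that to £569.50 gives £1,169.35, past the £700 cap; patient pays only £700 − £569.50 = £130.50. Insurer: £3,999 − £130.50 = £3,868.50.

£3,868.50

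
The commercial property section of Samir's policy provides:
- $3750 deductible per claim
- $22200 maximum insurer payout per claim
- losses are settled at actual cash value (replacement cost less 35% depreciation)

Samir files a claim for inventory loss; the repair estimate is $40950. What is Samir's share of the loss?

At 35% depreciation, ACV = $40950 − $14332.50 = $26617.50.
After the deductible, $26617.50 − $3750 = $22867.50 remains.
The $22200 per-incident cap binds; insurer pays $22200.
The business bears the rest of the original loss: $40950 − $22200 = $18750.

$18750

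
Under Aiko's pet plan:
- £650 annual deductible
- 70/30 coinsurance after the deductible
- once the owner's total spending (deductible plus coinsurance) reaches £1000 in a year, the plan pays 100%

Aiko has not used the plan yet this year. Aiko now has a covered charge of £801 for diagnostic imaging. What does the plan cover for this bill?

£105.70

Nothing has been paid toward the £650 deductible, so the first £650 of this charge is applied there.
The remaining £151 (= £801 − £650) moves to coinsurance.
Owner's 30% share of £151 is £45.30.
That puts the owner's cost at £650 + £45.30 = £695.30 before any cap.
Total out-of-pocket so far would be £0 + £695.30 = £695.30, below the £1000 cap — no reduction.
Insurer pays the balance: £801 − £695.30 = £105.70.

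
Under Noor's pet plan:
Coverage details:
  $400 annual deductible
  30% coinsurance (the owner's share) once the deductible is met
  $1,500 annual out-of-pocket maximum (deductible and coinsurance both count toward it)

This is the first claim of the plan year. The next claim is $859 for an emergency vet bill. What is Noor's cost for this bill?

$537.70

The full $400 deductible is still open; $400 of this bill applies to it.
After the $400 deductible portion, $859 − $400 = $459 is subject to coinsurance.
Coinsurance: $459 × 30% = $137.70.
So the owner owes $400 + $137.70 = $537.70 before any cap.
Total out-of-pocket so far would be $0 + $537.70 = $537.70, below the $1,500 cap — no reduction.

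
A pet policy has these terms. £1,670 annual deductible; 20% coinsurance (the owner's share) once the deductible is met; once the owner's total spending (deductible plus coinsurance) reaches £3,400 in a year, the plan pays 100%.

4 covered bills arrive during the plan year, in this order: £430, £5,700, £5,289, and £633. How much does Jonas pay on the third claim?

£838

#1 (£430): entire amount goes to the deductible. Owner pays £430; OOP now £430.
#2 (£5,700): £1,240 to deductible, leaving £4,460; 20% of £4,460 = £892. Cost to owner: £2,132. OOP to date £2,562.
#3 (£5,289): 20% coinsurance on £5,289 = £1,057.80. OOP would hit £3,619.80 > £3,400, so the cap limits the owner to £3,400 − £2,562 = £838.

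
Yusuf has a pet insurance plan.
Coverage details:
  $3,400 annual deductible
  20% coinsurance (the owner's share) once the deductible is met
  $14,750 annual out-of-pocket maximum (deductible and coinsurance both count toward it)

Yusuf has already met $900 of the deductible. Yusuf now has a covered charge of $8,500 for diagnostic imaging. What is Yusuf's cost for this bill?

Deductible still to meet: $3,400 − $900 = $2,500.
After the $2,500 deductible portion, $8,500 − $2,500 = $6,000 is subject to coinsurance.
20% of $6,000 = $1,200 falls to the owner.
Owner responsibility before any cap: $2,500 + $1,200 = $3,700.
Year-to-date out-of-pocket becomes $900 + $3,700 = $4,600, still under the $14,750 maximum, so no cap applies.

$3,700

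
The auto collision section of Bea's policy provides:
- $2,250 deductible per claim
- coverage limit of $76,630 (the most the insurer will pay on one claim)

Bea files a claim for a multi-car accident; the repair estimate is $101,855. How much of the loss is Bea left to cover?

After the deductible, $101,855 − $2,250 = $99,605 remains.
The $76,630 per-incident cap binds; insurer pays $76,630.
Driver's share is the uncovered remainder: $101,855 − $76,630 = $25,225.

$25,225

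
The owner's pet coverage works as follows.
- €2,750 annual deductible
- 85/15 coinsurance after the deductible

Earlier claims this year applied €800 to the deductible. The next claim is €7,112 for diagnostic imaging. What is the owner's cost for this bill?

Remaining deductible: €2,750 − €800 = €1,950.
The remaining €5,162 (= €7,112 − €1,950) moves to coinsurance.
15% of €5,162 = €774.30 falls to the owner.
So the owner owes €1,950 + €774.30 = €2,724.30.

€2,724.30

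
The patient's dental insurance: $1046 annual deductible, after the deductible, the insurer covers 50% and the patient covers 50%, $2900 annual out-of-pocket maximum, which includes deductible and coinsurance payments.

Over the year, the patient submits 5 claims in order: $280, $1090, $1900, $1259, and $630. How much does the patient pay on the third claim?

$950

Claim 1 ($280): all of it applies to the deductible. Cost to patient: $280. OOP to date $280.
Claim 2 ($1090): $766 finishes the deductible; $324 goes to coinsurance; coinsurance $324 × 50% = $162. Patient owes $928 (running OOP $1208).
Claim 3 ($1900): deductible met; 50% of $1900 = $950. Patient owes $950 (running OOP $2158).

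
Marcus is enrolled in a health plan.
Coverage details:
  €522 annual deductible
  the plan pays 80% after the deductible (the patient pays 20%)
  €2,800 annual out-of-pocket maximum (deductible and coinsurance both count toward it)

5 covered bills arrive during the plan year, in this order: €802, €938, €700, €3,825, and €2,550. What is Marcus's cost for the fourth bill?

€765

Claim 1 — €802: €522 finishes the deductible; €280 goes to coinsurance; coinsurance €280 × 20% = €56. Patient pays €578; OOP now €578.
Claim 2 — €938: deductible met; 20% of €938 = €187.60. Patient owes €187.60 (running OOP €765.60).
Claim 3 — €700: deductible met; 20% of €700 = €140. Patient pays €140; OOP now €905.60.
Claim 4 — €3,825: deductible already satisfied, so patient's share is 20% × €3,825 = €765. Patient owes €765 (running OOP €1,670.60).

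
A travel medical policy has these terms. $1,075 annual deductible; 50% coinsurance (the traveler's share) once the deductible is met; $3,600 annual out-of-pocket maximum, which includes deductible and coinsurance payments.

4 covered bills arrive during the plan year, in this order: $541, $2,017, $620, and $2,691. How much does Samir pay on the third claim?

$310

Claim 1 ($541): entire amount goes to the deductible. Traveler owes $541 (running OOP $541).
Claim 2 ($2,017): deductible takes $534, $1,483 remains; 50% of $1,483 = $741.50. Traveler owes $1,275.50 (running OOP $1,816.50).
Claim 3 ($620): deductible already satisfied, so traveler's share is 50% × $620 = $310. Traveler pays $310; OOP now $2,126.50.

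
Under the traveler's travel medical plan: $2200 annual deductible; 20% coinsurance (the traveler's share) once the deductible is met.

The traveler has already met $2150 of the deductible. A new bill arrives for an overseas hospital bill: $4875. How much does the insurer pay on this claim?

$3860

Deductible still to meet: $2200 − $2150 = $50.
The remaining $4825 (= $4875 − $50) moves to coinsurance.
Coinsurance: $4825 × 20% = $965.
Traveler responsibility: $50 + $965 = $1015.
The insurer covers the remainder: $4875 − $1015 = $3860.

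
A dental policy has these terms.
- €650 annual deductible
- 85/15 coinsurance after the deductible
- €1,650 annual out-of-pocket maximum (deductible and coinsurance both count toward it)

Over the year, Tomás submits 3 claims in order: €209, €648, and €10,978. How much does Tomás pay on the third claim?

Claim 1 — €209: all of it applies to the deductible. Cost to patient: €209. OOP to date €209.
Claim 2 — €648: €441 to deductible, leaving €207; coinsurance €207 × 15% = €31.05. Patient owes €472.05 (running OOP €681.05).
Claim 3 — €10,978: deductible already satisfied, so patient's share is 15% × €10,978 = €1,646.70. OOP would hit €2,327.75 > €1,650, so the cap limits the patient to €1,650 − €681.05 = €968.95.

€968.95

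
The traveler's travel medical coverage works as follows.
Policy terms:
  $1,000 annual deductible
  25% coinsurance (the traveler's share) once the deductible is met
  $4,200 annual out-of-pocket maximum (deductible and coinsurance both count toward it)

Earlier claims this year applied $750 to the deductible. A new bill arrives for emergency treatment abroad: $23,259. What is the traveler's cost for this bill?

$3,450

$750 of the $1,000 deductible is already met, leaving $250.
After the $250 deductible portion, $23,259 − $250 = $23,009 is subject to coinsurance.
Coinsurance: $23,009 × 25% = $5,752.25.
Traveler responsibility before any cap: $250 + $5,752.25 = $6,002.25.
Year-to-date out-of-pocket would reach $750 + $6,002.25 = $6,752.25, above the $4,200 maximum, so the traveler pays only $4,200 − $750 = $3,450.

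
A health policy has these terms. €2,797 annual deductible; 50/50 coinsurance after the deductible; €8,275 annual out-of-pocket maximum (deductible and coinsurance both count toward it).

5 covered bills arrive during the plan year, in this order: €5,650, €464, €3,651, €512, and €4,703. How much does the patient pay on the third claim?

€1,825.50

Claim 1 — €5,650: €2,797 finishes the deductible; €2,853 goes to coinsurance; 50% of €2,853 = €1,426.50. Patient owes €4,223.50 (running OOP €4,223.50).
Claim 2 — €464: deductible met; 50% of €464 = €232. Patient owes €232 (running OOP €4,455.50).
Claim 3 — €3,651: deductible already satisfied, so patient's share is 50% × €3,651 = €1,825.50. Cost to patient: €1,825.50. OOP to date €6,281.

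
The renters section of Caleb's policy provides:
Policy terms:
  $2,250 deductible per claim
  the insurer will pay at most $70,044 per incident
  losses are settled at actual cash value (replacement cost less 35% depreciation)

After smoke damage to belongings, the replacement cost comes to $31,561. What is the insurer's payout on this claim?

$18,264.65

Actual cash value after 35% depreciation: $31,561 × 65% = $20,514.65.
Subtract the deductible: $20,514.65 − $2,250 = $18,264.65.
$18,264.65 is within the $70,044 limit, so the insurer pays $18,264.65.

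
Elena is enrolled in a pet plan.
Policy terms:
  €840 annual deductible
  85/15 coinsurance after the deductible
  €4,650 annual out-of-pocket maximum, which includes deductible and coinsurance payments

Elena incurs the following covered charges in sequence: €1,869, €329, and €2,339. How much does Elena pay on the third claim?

Claim 1 — €1,869: €840 to deductible, leaving €1,029; 15% of €1,029 = €154.35. Cost to owner: €994.35. OOP to date €994.35.
Claim 2 — €329: 15% coinsurance on €329 = €49.35. Owner pays €49.35; OOP now €1,043.70.
Claim 3 — €2,339: 15% coinsurance on €2,339 = €350.85. Owner pays €350.85; OOP now €1,394.55.

€350.85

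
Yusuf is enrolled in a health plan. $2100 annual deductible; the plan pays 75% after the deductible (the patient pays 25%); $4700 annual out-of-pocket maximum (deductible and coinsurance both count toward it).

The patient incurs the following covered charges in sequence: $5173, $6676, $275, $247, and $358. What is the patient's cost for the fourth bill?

Claim 1 ($5173): deductible takes $2100, $3073 remains; 25% of $3073 = $768.25. Patient owes $2868.25 (running OOP $2868.25).
Claim 2 ($6676): deductible already satisfied, so patient's share is 25% × $6676 = $1669. Patient pays $1669; OOP now $4537.25.
Claim 3 ($275): 25% coinsurance on $275 = $68.75. Patient pays $68.75; OOP now $4606.
Claim 4 ($247): deductible met; 25% of $247 = $61.75. Patient owes $61.75 (running OOP $4667.75).

$61.75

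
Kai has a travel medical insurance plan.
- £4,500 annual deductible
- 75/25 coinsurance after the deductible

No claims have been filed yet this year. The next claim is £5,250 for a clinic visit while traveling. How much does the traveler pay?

£4,687.50

The full £4,500 deductible is still open; £4,500 of this bill applies to it.
The remaining £750 (= £5,250 − £4,500) moves to coinsurance.
Coinsurance: £750 × 25% = £187.50.
That puts the traveler's cost at £4,500 + £187.50 = £4,687.50.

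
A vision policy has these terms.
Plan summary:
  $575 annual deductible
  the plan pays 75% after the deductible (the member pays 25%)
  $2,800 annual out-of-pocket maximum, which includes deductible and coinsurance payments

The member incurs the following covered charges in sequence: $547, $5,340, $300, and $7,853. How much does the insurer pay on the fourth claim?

$7,031

Claim 1 ($547): entire amount goes to the deductible. Cost to member: $547. OOP to date $547. Plan pays $547 − $547 = $0.
Claim 2 ($5,340): $28 finishes the deductible; $5,312 goes to coinsurance; member's 25% is $1,328. Member owes $1,356 (running OOP $1,903). Insurer: $5,340 − $1,356 = $3,984.
Claim 3 ($300): deductible already satisfied, so member's share is 25% × $300 = $75. Cost to member: $75. OOP to date $1,978. Insurer: $300 − $75 = $225.
Claim 4 ($7,853): deductible already satisfied, so member's share is 25% × $7,853 = $1,963.25. That would push OOP to $3,941.25, over the $2,800 cap, so member pays $2,800 − $1,978 = $822. Plan pays $7,853 − $822 = $7,031.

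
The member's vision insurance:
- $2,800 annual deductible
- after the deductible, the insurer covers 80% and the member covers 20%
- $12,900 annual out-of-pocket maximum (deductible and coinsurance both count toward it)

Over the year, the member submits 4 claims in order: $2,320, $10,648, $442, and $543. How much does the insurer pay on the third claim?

Bill 1, $2,320: all of it applies to the deductible. Cost to member: $2,320. OOP to date $2,320. Insurer: $2,320 − $2,320 = $0.
Bill 2, $10,648: $480 finishes the deductible; $10,168 goes to coinsurance; 20% of $10,168 = $2,033.60. Member owes $2,513.60 (running OOP $4,833.60). Insurer: $10,648 − $2,513.60 = $8,134.40.
Bill 3, $442: 20% coinsurance on $442 = $88.40. Member pays $88.40; OOP now $4,922. Plan pays $442 − $88.40 = $353.60.

$353.60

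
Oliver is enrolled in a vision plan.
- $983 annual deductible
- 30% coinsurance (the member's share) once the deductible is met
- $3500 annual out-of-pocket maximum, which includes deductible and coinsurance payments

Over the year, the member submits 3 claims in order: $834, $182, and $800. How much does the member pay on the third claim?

$240

#1 ($834): all of it applies to the deductible. Member pays $834; OOP now $834.
#2 ($182): deductible takes $149, $33 remains; member's 30% is $9.90. Cost to member: $158.90. OOP to date $992.90.
#3 ($800): deductible already satisfied, so member's share is 30% × $800 = $240. Member owes $240 (running OOP $1232.90).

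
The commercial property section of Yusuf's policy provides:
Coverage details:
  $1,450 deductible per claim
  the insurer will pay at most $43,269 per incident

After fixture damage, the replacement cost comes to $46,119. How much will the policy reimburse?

After the deductible, $46,119 − $1,450 = $44,669 remains.
$44,669 exceeds the $43,269 limit, so the insurer pays the limit: $43,269.

$43,269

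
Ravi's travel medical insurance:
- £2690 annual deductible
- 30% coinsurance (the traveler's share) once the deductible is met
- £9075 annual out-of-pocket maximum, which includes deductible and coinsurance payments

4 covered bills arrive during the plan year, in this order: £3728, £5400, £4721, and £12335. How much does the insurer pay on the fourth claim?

Bill 1, £3728: £2690 to deductible, leaving £1038; 30% of £1038 = £311.40. Traveler pays £3001.40; OOP now £3001.40. Insurer: £3728 − £3001.40 = £726.60.
Bill 2, £5400: 30% coinsurance on £5400 = £1620. Traveler owes £1620 (running OOP £4621.40). Insurer: £5400 − £1620 = £3780.
Bill 3, £4721: deductible met; 30% of £4721 = £1416.30. Traveler pays £1416.30; OOP now £6037.70. Insurer: £4721 − £1416.30 = £3304.70.
Bill 4, £12335: deductible already satisfied, so traveler's share is 30% × £12335 = £3700.50. That would push OOP to £9738.20, over the £9075 cap, so traveler pays £9075 − £6037.70 = £3037.30. Insurer: £12335 − £3037.30 = £9297.70.

£9297.70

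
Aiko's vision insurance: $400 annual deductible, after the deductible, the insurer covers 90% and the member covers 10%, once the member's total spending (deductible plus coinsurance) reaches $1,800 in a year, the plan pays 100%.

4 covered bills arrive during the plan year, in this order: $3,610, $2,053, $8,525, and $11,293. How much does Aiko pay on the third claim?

$852.50

Claim 1 — $3,610: $400 to deductible, leaving $3,210; member's 10% is $321. Member pays $721; OOP now $721.
Claim 2 — $2,053: 10% coinsurance on $2,053 = $205.30. Member owes $205.30 (running OOP $926.30).
Claim 3 — $8,525: deductible met; 10% of $8,525 = $852.50. Member owes $852.50 (running OOP $1,778.80).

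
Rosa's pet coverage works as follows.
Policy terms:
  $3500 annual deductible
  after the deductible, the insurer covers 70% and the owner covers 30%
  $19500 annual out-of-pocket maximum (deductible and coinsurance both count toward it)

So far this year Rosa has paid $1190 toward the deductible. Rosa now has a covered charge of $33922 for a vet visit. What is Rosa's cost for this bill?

$11793.60

Deductible still to meet: $3500 − $1190 = $2310.
That leaves $33922 − $2310 = $31612 for coinsurance.
30% of $31612 = $9483.60 falls to the owner.
Owner responsibility before any cap: $2310 + $9483.60 = $11793.60.
Year-to-date out-of-pocket becomes $1190 + $11793.60 = $12983.60, still under the $19500 maximum, so no cap applies.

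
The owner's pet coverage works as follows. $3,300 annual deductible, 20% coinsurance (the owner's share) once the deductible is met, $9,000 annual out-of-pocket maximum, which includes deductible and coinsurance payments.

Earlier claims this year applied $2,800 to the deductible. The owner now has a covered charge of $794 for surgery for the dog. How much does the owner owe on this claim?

$558.80

Remaining deductible: $3,300 − $2,800 = $500.
The remaining $294 (= $794 − $500) moves to coinsurance.
Owner's 20% share of $294 is $58.80.
So the owner owes $500 + $58.80 = $558.80 before any cap.
Year-to-date out-of-pocket becomes $2,800 + $558.80 = $3,358.80, still under the $9,000 maximum, so no cap applies.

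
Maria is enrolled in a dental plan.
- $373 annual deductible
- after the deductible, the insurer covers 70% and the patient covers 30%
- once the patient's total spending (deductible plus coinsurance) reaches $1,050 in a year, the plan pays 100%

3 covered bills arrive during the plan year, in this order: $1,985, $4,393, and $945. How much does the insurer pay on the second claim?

Bill 1, $1,985: deductible takes $373, $1,612 remains; coinsurance $1,612 × 30% = $483.60. Patient pays $856.60; OOP now $856.60. Insurer: $1,985 − $856.60 = $1,128.40.
Bill 2, $4,393: deductible already satisfied, so patient's share is 30% × $4,393 = $1,317.90. OOP would hit $2,174.50 > $1,050, so the cap limits the patient to $1,050 − $856.60 = $193.40. Plan pays $4,393 − $193.40 = $4,199.60.

$4,199.60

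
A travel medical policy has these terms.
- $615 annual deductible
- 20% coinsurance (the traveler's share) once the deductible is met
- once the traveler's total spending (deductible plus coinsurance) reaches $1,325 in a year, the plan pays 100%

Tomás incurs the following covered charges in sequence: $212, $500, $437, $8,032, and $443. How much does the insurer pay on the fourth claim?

Claim 1 ($212): fully absorbed by the deductible. Traveler pays $212; OOP now $212. Plan pays $212 − $212 = $0.
Claim 2 ($500): deductible takes $403, $97 remains; traveler's 20% is $19.40. Traveler owes $422.40 (running OOP $634.40). Insurer: $500 − $422.40 = $77.60.
Claim 3 ($437): deductible met; 20% of $437 = $87.40. Traveler pays $87.40; OOP now $721.80. Plan pays $437 − $87.40 = $349.60.
Claim 4 ($8,032): deductible already satisfied, so traveler's share is 20% × $8,032 = $1,606.40. Adding that to $721.80 gives $2,328.20, past the $1,325 cap; traveler pays only $1,325 − $721.80 = $603.20. Insurer: $8,032 − $603.20 = $7,428.80.

$7,428.80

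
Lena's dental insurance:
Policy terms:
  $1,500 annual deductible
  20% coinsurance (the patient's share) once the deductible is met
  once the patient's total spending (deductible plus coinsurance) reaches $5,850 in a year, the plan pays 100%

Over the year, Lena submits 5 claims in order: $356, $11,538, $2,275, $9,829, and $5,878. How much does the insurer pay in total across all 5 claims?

$24,026

#1 ($356): entire amount goes to the deductible. Cost to patient: $356. OOP to date $356. Insurer: $356 − $356 = $0.
#2 ($11,538): $1,144 finishes the deductible; $10,394 goes to coinsurance; coinsurance $10,394 × 20% = $2,078.80. Patient pays $3,222.80; OOP now $3,578.80. Insurer: $11,538 − $3,222.80 = $8,315.20.
#3 ($2,275): 20% coinsurance on $2,275 = $455. Patient pays $455; OOP now $4,033.80. Insurer: $2,275 − $455 = $1,820.
#4 ($9,829): deductible met; 20% of $9,829 = $1,965.80. OOP would hit $5,999.60 > $5,850, so the cap limits the patient to $5,850 − $4,033.80 = $1,816.20. Plan pays $9,829 − $1,816.20 = $8,012.80.
#5 ($5,878): 20% coinsurance on $5,878 = $1,175.60. Adding that to $5,850 gives $7,025.60, past the $5,850 cap; patient pays only $5,850 − $5,850 = $0. Plan pays $5,878 − $0 = $5,878.
Insurer total = bills − patient's total = $29,876 − $5,850 = $24,026.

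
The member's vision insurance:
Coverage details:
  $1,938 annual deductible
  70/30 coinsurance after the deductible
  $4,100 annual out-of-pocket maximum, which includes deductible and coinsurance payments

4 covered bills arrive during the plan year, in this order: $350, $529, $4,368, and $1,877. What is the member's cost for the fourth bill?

$563.10

Claim 1 — $350: all of it applies to the deductible. Cost to member: $350. OOP to date $350.
Claim 2 — $529: entire amount goes to the deductible. Member owes $529 (running OOP $879).
Claim 3 — $4,368: $1,059 to deductible, leaving $3,309; member's 30% is $992.70. Member pays $2,051.70; OOP now $2,930.70.
Claim 4 — $1,877: deductible met; 30% of $1,877 = $563.10. Member owes $563.10 (running OOP $3,493.80).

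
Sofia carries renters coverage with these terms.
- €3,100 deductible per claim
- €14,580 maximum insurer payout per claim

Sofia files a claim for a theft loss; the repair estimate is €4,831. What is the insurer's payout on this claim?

After the deductible, €4,831 − €3,100 = €1,731 remains.
€1,731 ≤ €14,580, so the limit doesn't bind; insurer pays €1,731.

€1,731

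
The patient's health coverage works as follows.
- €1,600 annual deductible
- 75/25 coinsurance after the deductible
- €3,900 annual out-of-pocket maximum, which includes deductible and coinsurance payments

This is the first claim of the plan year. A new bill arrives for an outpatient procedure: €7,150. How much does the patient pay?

Nothing has been paid toward the €1,600 deductible, so the first €1,600 of this charge is applied there.
After the €1,600 deductible portion, €7,150 − €1,600 = €5,550 is subject to coinsurance.
25% of €5,550 = €1,387.50 falls to the patient.
So the patient owes €1,600 + €1,387.50 = €2,987.50 before any cap.
Total out-of-pocket so far would be €0 + €2,987.50 = €2,987.50, below the €3,900 cap — no reduction.

€2,987.50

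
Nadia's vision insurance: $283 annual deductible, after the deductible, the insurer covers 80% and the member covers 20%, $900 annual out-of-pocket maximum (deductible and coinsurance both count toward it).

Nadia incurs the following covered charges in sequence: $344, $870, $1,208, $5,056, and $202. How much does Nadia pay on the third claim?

#1 ($344): deductible takes $283, $61 remains; member's 20% is $12.20. Member owes $295.20 (running OOP $295.20).
#2 ($870): deductible already satisfied, so member's share is 20% × $870 = $174. Member pays $174; OOP now $469.20.
#3 ($1,208): 20% coinsurance on $1,208 = $241.60. Member owes $241.60 (running OOP $710.80).

$241.60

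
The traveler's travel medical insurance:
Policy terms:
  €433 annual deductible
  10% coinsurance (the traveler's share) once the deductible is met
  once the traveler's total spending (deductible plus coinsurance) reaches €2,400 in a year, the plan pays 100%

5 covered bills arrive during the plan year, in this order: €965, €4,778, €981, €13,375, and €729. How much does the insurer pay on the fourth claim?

€12,037.50

Claim 1 (€965): deductible takes €433, €532 remains; coinsurance €532 × 10% = €53.20. Traveler owes €486.20 (running OOP €486.20). Plan pays €965 − €486.20 = €478.80.
Claim 2 (€4,778): 10% coinsurance on €4,778 = €477.80. Traveler owes €477.80 (running OOP €964). Insurer: €4,778 − €477.80 = €4,300.20.
Claim 3 (€981): deductible already satisfied, so traveler's share is 10% × €981 = €98.10. Cost to traveler: €98.10. OOP to date €1,062.10. Plan pays €981 − €98.10 = €882.90.
Claim 4 (€13,375): 10% coinsurance on €13,375 = €1,337.50. Cost to traveler: €1,337.50. OOP to date €2,399.60. Plan pays €13,375 − €1,337.50 = €12,037.50.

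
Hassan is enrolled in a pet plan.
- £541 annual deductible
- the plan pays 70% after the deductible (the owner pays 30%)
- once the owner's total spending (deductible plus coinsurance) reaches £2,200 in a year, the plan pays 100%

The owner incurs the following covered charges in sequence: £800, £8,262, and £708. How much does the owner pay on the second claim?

Bill 1, £800: deductible takes £541, £259 remains; owner's 30% is £77.70. Cost to owner: £618.70. OOP to date £618.70.
Bill 2, £8,262: deductible already satisfied, so owner's share is 30% × £8,262 = £2,478.60. That would push OOP to £3,097.30, over the £2,200 cap, so owner pays £2,200 − £618.70 = £1,581.30.

£1,581.30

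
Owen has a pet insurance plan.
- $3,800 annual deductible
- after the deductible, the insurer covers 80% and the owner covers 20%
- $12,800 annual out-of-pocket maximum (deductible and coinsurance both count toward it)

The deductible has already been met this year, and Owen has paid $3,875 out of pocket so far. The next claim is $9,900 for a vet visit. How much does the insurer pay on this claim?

With the deductible met, the entire $9,900 is subject to coinsurance.
20% of $9,900 = $1,980 falls to the owner.
Total out-of-pocket so far would be $3,875 + $1,980 = $5,855, below the $12,800 cap — no reduction.
The insurer covers the remainder: $9,900 − $1,980 = $7,920.

$7,920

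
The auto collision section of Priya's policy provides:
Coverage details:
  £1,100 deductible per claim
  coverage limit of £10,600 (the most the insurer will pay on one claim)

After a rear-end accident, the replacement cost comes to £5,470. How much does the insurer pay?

£4,370

Subtract the deductible: £5,470 − £1,100 = £4,370.
That's under the £10,600 cap, so the insurer reimburses the full £4,370.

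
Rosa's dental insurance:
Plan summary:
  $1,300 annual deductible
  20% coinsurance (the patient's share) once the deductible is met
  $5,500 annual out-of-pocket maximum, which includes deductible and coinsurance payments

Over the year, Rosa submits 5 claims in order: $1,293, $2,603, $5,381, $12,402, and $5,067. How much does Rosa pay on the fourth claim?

Claim 1 ($1,293): entire amount goes to the deductible. Cost to patient: $1,293. OOP to date $1,293.
Claim 2 ($2,603): $7 to deductible, leaving $2,596; 20% of $2,596 = $519.20. Patient owes $526.20 (running OOP $1,819.20).
Claim 3 ($5,381): deductible met; 20% of $5,381 = $1,076.20. Patient pays $1,076.20; OOP now $2,895.40.
Claim 4 ($12,402): deductible met; 20% of $12,402 = $2,480.40. Patient owes $2,480.40 (running OOP $5,375.80).

$2,480.40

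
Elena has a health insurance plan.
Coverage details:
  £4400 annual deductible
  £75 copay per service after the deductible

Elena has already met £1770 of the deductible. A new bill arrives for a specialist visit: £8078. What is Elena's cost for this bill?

£2705

£1770 of the £4400 deductible is already met, leaving £2630.
After the £2630 deductible portion, £8078 − £2630 = £5448 is subject to the copay.
Copay on this service: £75.
So the patient owes £2630 + £75 = £2705.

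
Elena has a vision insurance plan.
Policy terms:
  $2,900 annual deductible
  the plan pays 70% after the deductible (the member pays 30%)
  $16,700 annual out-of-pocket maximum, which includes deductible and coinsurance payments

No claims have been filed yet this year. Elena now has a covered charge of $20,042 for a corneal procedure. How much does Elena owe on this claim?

$8,042.60

Deductible not yet touched, so the first $2,900 of the bill goes to the deductible.
After the $2,900 deductible portion, $20,042 − $2,900 = $17,142 is subject to coinsurance.
Coinsurance: $17,142 × 30% = $5,142.60.
That puts the member's cost at $2,900 + $5,142.60 = $8,042.60 before any cap.
Year-to-date out-of-pocket becomes $0 + $8,042.60 = $8,042.60, still under the $16,700 maximum, so no cap applies.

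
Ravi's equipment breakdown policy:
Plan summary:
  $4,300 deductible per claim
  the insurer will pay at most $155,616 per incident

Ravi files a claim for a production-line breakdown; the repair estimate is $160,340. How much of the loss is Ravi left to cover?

$4,724

Less the $4,300 deductible: $160,340 − $4,300 = $156,040.
$156,040 exceeds the $155,616 limit, so the insurer pays the limit: $155,616.
Business owner's share is the uncovered remainder: $160,340 − $155,616 = $4,724.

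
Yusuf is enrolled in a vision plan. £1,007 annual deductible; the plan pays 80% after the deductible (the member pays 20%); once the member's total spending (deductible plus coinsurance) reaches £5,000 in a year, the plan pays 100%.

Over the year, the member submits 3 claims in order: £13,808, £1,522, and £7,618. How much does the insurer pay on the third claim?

Bill 1, £13,808: £1,007 to deductible, leaving £12,801; member's 20% is £2,560.20. Member owes £3,567.20 (running OOP £3,567.20). Plan pays £13,808 − £3,567.20 = £10,240.80.
Bill 2, £1,522: deductible already satisfied, so member's share is 20% × £1,522 = £304.40. Cost to member: £304.40. OOP to date £3,871.60. Plan pays £1,522 − £304.40 = £1,217.60.
Bill 3, £7,618: 20% coinsurance on £7,618 = £1,523.60. That would push OOP to £5,395.20, over the £5,000 cap, so member pays £5,000 − £3,871.60 = £1,128.40. Insurer: £7,618 − £1,128.40 = £6,489.60.

£6,489.60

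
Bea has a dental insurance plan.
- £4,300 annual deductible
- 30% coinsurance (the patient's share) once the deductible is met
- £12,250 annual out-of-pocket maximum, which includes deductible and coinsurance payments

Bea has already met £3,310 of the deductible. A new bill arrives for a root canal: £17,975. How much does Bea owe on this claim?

Remaining deductible: £4,300 − £3,310 = £990.
The remaining £16,985 (= £17,975 − £990) moves to coinsurance.
Coinsurance: £16,985 × 30% = £5,095.50.
Patient responsibility before any cap: £990 + £5,095.50 = £6,085.50.
Cumulative spending £3,310 + £6,085.50 = £9,395.50 stays under the £12,250 maximum.

£6,085.50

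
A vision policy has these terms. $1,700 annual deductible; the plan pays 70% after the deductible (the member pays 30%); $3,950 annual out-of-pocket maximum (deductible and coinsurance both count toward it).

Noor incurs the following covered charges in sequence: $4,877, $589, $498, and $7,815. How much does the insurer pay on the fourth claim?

#1 ($4,877): $1,700 finishes the deductible; $3,177 goes to coinsurance; member's 30% is $953.10. Member owes $2,653.10 (running OOP $2,653.10). Insurer: $4,877 − $2,653.10 = $2,223.90.
#2 ($589): deductible met; 30% of $589 = $176.70. Member owes $176.70 (running OOP $2,829.80). Insurer: $589 − $176.70 = $412.30.
#3 ($498): deductible met; 30% of $498 = $149.40. Member owes $149.40 (running OOP $2,979.20). Insurer: $498 − $149.40 = $348.60.
#4 ($7,815): deductible met; 30% of $7,815 = $2,344.50. OOP would hit $5,323.70 > $3,950, so the cap limits the member to $3,950 − $2,979.20 = $970.80. Plan pays $7,815 − $970.80 = $6,844.20.

$6,844.20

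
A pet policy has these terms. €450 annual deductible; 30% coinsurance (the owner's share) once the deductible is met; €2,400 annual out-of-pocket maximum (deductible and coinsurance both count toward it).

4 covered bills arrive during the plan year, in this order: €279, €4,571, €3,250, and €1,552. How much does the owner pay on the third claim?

€630

Claim 1 (€279): all of it applies to the deductible. Owner pays €279; OOP now €279.
Claim 2 (€4,571): €171 to deductible, leaving €4,400; owner's 30% is €1,320. Owner pays €1,491; OOP now €1,770.
Claim 3 (€3,250): deductible already satisfied, so owner's share is 30% × €3,250 = €975. Adding that to €1,770 gives €2,745, past the €2,400 cap; owner pays only €2,400 − €1,770 = €630.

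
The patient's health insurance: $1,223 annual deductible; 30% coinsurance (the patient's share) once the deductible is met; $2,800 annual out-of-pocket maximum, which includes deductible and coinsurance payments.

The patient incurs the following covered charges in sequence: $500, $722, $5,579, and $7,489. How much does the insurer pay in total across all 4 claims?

#1 ($500): fully absorbed by the deductible. Patient pays $500; OOP now $500. Plan pays $500 − $500 = $0.
#2 ($722): all of it applies to the deductible. Cost to patient: $722. OOP to date $1,222. Plan pays $722 − $722 = $0.
#3 ($5,579): deductible takes $1, $5,578 remains; coinsurance $5,578 × 30% = $1,673.40. Together that's $1 + $1,673.40 = $1,674.40. That would push OOP to $2,896.40, over the $2,800 cap, so patient pays $2,800 − $1,222 = $1,578. Plan pays $5,579 − $1,578 = $4,001.
#4 ($7,489): 30% coinsurance on $7,489 = $2,246.70. That would push OOP to $5,046.70, over the $2,800 cap, so patient pays $2,800 − $2,800 = $0. Insurer: $7,489 − $0 = $7,489.
Insurer total = bills − patient's total = $14,290 − $2,800 = $11,490.

$11,490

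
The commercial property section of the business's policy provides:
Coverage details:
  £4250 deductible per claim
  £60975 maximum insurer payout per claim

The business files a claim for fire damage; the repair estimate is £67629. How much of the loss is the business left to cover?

Less the £4250 deductible: £67629 − £4250 = £63379.
The £60975 per-incident cap binds; insurer pays £60975.
Out of pocket: £67629 − £60975 = £6654.

£6654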